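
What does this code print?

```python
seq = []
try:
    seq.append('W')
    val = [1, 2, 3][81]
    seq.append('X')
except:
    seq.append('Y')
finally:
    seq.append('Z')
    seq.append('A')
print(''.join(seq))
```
WYZA

Code before exception runs, then except, then all of finally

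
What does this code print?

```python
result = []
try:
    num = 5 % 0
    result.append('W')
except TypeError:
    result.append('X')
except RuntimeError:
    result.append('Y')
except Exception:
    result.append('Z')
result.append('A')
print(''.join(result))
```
ZA

ZeroDivisionError not specifically caught, falls to Exception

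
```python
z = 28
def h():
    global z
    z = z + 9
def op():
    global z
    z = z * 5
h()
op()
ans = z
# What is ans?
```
185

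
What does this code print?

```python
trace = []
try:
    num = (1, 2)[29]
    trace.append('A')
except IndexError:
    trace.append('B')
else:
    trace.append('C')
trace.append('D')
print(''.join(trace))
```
BD

else block skipped when exception is caught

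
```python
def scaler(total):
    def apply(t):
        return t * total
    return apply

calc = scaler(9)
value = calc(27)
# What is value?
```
243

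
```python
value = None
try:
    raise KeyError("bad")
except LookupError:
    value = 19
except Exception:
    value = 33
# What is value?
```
19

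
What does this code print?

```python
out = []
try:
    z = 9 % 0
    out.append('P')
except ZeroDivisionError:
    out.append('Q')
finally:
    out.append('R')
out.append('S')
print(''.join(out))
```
QRS

finally always runs, even after exception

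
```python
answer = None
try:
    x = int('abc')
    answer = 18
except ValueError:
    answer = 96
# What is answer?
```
96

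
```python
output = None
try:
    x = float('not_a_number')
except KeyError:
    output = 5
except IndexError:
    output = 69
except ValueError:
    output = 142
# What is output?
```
142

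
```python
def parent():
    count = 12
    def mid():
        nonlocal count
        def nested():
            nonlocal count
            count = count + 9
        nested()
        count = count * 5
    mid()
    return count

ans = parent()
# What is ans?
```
105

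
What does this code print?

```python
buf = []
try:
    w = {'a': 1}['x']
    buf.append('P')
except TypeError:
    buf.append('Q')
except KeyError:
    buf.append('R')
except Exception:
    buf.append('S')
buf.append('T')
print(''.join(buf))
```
RT

KeyError matches before generic Exception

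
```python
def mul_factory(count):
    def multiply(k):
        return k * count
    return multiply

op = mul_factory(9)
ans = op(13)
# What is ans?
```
117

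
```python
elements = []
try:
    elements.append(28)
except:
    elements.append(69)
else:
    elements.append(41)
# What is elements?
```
[28, 41]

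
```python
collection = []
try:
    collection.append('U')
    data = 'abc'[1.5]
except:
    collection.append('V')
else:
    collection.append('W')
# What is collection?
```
['U', 'V']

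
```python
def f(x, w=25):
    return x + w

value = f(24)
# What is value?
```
49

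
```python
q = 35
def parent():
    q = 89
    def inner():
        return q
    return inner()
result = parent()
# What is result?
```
89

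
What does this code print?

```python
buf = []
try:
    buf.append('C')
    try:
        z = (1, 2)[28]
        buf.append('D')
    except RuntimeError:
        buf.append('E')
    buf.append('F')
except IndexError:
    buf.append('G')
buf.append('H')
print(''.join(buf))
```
CGH

Inner handler doesn't match, propagates to outer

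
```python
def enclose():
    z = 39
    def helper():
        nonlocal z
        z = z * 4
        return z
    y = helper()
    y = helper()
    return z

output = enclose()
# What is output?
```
624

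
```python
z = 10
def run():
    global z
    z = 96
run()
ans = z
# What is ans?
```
96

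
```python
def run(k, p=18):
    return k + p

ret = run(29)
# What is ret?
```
47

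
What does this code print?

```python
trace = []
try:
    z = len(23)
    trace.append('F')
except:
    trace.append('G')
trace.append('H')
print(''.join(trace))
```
GH

Exception raised in try, caught by bare except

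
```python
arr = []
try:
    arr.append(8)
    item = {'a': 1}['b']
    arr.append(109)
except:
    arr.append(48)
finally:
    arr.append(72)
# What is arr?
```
[8, 48, 72]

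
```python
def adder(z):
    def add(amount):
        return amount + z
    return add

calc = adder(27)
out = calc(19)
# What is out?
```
46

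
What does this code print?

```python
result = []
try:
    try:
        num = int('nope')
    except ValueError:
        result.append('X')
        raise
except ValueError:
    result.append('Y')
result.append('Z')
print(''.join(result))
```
XYZ

raise without argument re-raises current exception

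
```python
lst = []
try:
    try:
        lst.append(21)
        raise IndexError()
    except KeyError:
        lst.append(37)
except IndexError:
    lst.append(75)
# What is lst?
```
[21, 75]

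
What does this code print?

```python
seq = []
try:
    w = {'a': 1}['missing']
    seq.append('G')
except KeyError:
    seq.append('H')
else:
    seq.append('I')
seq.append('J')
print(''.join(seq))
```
HJ

else block skipped when exception is caught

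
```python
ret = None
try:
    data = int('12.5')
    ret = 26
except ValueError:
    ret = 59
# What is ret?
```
59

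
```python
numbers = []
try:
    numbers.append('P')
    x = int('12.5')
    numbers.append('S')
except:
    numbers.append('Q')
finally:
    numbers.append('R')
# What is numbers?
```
['P', 'Q', 'R']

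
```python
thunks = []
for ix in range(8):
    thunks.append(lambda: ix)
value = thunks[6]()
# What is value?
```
7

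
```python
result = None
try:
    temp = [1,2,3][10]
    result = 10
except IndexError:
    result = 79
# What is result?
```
79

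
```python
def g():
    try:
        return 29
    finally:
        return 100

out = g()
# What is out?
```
100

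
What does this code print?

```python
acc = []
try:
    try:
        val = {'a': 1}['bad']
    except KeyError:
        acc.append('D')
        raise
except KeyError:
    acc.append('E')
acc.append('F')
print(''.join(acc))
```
DEF

raise without argument re-raises current exception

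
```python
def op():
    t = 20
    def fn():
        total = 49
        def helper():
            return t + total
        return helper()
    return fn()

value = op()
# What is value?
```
69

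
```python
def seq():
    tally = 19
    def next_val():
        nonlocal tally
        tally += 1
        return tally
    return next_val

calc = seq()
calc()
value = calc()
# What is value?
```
21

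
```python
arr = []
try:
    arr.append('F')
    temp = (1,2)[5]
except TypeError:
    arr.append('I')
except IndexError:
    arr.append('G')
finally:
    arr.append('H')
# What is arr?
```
['F', 'G', 'H']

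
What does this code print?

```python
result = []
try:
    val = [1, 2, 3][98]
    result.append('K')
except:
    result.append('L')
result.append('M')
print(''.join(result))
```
LM

Exception raised in try, caught by bare except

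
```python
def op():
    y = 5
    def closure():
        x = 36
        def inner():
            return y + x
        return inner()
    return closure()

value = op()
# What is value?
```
41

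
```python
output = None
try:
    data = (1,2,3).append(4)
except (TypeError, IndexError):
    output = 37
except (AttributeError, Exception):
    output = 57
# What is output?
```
57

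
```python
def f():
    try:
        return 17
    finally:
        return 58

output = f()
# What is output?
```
58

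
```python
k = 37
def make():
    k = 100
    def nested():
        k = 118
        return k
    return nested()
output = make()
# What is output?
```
118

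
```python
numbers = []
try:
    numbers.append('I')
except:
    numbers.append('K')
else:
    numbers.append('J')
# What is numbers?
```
['I', 'J']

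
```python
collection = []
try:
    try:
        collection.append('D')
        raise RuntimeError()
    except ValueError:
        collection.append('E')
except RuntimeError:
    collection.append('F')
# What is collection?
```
['D', 'F']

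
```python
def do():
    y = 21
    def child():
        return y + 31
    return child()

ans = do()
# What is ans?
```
52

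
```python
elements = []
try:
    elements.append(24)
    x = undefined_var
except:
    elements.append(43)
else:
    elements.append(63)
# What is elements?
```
[24, 43]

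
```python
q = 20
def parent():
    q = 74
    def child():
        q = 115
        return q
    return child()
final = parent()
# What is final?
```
115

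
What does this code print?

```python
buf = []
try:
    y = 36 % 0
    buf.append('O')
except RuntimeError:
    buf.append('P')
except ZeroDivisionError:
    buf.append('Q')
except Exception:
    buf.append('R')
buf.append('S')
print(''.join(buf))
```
QS

ZeroDivisionError matches before generic Exception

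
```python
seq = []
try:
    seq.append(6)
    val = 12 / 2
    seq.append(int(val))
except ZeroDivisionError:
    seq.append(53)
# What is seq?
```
[6, 6]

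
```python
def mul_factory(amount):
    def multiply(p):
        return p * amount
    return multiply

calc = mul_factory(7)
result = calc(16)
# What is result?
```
112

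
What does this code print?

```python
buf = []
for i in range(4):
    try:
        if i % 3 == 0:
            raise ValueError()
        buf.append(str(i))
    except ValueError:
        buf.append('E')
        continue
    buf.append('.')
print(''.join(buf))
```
E1.2.E

continue in except skips rest of loop body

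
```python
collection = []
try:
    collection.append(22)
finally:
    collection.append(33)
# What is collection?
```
[22, 33]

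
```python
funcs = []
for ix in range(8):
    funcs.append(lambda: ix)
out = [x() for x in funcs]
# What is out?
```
[7, 7, 7, 7, 7, 7, 7, 7]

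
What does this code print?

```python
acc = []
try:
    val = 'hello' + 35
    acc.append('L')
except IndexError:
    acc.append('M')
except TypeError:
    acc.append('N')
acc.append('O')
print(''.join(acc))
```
NO

TypeError is caught by its specific handler, not IndexError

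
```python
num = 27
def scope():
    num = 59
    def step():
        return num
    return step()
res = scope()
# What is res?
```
59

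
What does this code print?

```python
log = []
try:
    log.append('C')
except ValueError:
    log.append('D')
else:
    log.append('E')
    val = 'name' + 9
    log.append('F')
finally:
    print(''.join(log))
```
CE

Try succeeds, else appends 'E', TypeError in else is uncaught, finally prints before exception propagates ('F' never appended)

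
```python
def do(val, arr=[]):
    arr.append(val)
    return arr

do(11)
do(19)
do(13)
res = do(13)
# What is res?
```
[11, 19, 13, 13]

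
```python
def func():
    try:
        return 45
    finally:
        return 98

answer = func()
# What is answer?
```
98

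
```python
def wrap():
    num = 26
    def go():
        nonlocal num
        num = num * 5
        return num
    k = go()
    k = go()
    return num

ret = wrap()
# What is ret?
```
650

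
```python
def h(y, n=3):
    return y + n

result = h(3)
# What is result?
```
6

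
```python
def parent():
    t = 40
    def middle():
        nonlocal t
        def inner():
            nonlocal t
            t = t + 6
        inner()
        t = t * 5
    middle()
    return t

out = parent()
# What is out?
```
230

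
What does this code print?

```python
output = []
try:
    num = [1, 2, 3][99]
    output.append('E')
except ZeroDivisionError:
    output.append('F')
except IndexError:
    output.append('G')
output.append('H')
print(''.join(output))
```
GH

IndexError is caught by its specific handler, not ZeroDivisionError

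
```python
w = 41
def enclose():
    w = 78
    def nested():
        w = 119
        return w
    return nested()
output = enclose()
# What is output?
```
119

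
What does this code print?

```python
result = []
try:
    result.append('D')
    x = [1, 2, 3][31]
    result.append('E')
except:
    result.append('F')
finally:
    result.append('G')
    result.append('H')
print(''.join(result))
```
DFGH

Code before exception runs, then except, then all of finally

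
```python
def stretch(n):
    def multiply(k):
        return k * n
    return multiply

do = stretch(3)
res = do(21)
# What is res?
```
63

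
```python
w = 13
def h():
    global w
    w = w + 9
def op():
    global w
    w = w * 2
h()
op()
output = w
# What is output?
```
44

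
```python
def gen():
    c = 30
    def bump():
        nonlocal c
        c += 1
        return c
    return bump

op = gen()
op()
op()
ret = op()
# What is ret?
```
33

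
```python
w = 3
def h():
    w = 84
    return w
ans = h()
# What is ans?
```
84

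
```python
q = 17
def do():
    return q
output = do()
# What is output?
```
17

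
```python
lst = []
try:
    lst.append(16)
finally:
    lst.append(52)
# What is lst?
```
[16, 52]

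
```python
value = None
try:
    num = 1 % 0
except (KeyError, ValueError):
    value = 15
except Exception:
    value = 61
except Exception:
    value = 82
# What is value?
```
61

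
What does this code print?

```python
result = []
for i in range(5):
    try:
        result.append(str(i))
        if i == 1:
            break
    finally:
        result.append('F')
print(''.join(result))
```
0F1F

finally runs even when breaking out of loop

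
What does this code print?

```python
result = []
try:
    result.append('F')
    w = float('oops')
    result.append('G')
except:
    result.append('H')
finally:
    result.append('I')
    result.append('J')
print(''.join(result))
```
FHIJ

Code before exception runs, then except, then all of finally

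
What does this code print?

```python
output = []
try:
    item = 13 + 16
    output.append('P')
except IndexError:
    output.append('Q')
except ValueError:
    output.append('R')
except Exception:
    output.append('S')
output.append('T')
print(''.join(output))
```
PT

No exception, try block completes normally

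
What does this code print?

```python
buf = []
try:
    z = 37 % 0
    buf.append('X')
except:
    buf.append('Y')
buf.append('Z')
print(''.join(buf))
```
YZ

Exception raised in try, caught by bare except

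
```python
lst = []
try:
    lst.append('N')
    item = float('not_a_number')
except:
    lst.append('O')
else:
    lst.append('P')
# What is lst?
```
['N', 'O']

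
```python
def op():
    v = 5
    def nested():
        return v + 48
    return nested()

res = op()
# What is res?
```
53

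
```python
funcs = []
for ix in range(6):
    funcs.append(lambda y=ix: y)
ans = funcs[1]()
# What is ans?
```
1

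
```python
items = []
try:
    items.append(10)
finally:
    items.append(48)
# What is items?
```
[10, 48]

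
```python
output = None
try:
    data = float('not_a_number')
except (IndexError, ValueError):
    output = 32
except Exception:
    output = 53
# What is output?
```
32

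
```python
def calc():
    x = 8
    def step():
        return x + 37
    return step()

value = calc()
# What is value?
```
45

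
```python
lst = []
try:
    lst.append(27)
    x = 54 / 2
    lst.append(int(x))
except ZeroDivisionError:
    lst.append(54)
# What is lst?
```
[27, 27]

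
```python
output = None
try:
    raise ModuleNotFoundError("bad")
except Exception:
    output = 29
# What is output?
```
29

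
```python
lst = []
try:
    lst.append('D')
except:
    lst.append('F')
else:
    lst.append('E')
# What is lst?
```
['D', 'E']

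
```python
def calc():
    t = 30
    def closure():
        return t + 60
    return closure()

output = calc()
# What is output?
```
90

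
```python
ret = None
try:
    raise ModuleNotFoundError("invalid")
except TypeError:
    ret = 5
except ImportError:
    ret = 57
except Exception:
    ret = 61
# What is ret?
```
57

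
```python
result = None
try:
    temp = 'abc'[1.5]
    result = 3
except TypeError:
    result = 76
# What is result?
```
76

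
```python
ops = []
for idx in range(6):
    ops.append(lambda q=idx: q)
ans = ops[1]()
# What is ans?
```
1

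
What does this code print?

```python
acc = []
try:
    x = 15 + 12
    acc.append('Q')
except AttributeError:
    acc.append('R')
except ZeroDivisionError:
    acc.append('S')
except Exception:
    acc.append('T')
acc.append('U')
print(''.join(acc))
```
QU

No exception, try block completes normally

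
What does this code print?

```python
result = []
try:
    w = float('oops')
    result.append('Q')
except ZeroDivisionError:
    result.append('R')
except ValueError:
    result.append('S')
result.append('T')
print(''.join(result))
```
ST

ValueError is caught by its specific handler, not ZeroDivisionError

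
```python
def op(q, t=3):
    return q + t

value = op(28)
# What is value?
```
31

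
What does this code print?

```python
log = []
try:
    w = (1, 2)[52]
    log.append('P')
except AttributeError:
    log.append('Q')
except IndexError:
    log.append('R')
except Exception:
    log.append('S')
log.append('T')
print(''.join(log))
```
RT

IndexError matches before generic Exception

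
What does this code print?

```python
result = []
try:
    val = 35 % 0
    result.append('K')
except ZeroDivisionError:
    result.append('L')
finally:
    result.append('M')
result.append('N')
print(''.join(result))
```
LMN

finally always runs, even after exception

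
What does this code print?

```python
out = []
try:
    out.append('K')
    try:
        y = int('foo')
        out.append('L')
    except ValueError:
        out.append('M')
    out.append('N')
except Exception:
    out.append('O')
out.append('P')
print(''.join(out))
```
KMNP

Inner exception caught by inner handler, outer continues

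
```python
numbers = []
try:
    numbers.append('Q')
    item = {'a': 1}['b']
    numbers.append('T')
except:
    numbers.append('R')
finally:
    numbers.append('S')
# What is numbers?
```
['Q', 'R', 'S']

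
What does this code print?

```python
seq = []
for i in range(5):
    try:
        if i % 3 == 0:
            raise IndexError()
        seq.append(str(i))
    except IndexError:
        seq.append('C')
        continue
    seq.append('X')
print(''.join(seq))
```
C1X2XC4X

continue in except skips rest of loop body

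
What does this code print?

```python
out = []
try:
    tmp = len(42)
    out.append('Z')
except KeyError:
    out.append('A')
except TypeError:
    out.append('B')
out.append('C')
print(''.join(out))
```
BC

TypeError is caught by its specific handler, not KeyError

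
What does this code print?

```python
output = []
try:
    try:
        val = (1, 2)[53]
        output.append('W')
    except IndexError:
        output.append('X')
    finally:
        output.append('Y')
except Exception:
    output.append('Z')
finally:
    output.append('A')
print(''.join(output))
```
XYA

Both finally blocks run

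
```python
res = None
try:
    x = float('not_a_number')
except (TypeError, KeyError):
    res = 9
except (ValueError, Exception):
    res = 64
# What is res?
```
64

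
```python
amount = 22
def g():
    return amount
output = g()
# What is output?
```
22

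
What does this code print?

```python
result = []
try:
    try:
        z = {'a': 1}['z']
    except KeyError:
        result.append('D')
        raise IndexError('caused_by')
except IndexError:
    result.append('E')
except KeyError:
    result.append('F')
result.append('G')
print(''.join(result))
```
DEG

IndexError raised and caught, original KeyError not re-raised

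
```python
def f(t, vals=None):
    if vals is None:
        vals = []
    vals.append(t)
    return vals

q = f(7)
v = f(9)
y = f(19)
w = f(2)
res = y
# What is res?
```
[19]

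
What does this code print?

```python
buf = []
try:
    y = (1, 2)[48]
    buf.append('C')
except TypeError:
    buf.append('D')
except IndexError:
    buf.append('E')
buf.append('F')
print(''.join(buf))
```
EF

IndexError is caught by its specific handler, not TypeError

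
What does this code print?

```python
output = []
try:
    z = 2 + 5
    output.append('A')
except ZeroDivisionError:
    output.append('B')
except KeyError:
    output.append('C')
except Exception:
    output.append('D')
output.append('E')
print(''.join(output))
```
AE

No exception, try block completes normally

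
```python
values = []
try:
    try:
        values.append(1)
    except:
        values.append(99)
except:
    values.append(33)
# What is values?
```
[1]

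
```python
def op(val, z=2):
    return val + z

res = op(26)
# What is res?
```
28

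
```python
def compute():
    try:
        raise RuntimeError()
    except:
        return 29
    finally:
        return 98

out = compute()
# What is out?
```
98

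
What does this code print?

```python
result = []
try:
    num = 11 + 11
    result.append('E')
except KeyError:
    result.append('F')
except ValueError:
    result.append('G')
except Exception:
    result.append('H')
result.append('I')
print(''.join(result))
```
EI

No exception, try block completes normally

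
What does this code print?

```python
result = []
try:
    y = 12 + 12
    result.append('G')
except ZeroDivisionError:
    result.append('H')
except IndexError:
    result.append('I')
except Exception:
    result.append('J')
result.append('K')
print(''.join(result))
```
GK

No exception, try block completes normally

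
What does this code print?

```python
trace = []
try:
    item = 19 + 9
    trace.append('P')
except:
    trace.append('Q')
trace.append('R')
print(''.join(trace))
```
PR

No exception, try block completes normally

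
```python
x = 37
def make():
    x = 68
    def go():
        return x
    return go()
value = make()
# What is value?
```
68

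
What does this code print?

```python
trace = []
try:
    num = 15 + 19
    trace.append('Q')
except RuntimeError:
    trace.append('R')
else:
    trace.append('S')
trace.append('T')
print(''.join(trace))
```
QST

else block runs when no exception occurs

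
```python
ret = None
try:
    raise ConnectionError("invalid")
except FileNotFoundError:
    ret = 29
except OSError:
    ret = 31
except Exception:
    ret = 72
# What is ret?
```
31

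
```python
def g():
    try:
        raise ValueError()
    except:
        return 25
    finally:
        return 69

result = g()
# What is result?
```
69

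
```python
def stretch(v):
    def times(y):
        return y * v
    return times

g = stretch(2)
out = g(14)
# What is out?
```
28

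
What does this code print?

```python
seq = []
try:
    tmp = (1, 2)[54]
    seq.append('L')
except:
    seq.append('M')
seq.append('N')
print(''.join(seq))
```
MN

Exception raised in try, caught by bare except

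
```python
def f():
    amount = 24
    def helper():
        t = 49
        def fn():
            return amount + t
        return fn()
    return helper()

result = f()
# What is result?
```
73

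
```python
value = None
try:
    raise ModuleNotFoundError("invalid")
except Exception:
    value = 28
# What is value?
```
28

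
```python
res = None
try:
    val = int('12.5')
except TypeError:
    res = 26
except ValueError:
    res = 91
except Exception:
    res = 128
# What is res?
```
91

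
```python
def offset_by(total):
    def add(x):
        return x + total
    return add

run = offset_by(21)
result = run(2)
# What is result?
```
23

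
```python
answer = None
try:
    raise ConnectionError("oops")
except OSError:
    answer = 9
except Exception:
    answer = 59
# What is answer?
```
9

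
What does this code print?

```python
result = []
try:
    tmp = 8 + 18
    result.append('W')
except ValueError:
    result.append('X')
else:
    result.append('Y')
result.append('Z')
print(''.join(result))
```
WYZ

else block runs when no exception occurs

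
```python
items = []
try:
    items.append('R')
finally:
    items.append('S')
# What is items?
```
['R', 'S']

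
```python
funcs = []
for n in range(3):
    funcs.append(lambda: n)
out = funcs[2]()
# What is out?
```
2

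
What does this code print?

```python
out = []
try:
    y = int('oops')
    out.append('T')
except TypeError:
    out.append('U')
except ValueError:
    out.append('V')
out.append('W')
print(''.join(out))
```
VW

ValueError is caught by its specific handler, not TypeError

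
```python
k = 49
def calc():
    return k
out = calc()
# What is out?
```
49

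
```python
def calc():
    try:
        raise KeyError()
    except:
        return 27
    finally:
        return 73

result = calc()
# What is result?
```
73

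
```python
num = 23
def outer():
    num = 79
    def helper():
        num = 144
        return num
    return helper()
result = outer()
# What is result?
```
144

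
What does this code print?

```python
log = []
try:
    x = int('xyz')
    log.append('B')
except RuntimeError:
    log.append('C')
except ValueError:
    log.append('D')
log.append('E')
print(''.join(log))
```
DE

ValueError is caught by its specific handler, not RuntimeError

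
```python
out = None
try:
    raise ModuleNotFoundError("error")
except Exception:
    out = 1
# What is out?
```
1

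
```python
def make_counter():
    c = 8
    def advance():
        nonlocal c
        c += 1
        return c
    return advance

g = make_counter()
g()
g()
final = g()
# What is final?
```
11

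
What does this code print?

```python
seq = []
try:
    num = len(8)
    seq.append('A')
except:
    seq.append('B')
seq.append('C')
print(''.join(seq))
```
BC

Exception raised in try, caught by bare except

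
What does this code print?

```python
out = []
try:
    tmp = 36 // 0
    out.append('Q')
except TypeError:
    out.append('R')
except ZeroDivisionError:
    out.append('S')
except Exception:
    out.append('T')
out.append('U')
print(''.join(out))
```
SU

ZeroDivisionError matches before generic Exception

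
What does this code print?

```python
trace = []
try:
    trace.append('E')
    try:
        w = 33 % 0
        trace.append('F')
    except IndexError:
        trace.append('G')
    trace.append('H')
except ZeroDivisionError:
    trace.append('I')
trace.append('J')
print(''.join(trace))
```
EIJ

Inner handler doesn't match, propagates to outer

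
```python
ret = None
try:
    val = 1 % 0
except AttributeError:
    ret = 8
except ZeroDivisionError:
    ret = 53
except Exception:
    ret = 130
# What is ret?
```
53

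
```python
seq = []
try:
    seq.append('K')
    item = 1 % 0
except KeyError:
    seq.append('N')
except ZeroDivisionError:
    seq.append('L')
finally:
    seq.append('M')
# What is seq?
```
['K', 'L', 'M']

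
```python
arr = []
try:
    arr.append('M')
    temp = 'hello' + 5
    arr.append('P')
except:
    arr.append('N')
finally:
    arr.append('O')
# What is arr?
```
['M', 'N', 'O']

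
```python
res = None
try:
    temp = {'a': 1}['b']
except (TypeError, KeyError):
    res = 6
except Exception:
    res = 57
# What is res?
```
6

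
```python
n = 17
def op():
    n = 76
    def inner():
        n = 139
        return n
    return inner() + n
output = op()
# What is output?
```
215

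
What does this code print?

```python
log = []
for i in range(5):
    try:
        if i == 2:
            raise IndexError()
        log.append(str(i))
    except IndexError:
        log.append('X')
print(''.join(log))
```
01X34

Exception on i=2 caught, loop continues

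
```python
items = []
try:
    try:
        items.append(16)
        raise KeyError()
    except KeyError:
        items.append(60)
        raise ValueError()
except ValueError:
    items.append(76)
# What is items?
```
[16, 60, 76]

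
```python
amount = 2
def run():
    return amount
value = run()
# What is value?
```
2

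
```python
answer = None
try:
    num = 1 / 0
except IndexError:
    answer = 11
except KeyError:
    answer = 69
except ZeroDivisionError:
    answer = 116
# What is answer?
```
116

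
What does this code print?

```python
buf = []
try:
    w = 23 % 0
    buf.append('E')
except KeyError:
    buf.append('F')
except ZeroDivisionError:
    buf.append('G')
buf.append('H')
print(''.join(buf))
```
GH

ZeroDivisionError is caught by its specific handler, not KeyError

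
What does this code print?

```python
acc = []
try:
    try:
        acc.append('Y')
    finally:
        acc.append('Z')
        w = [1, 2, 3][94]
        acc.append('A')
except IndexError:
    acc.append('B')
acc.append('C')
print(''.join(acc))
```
YZBC

Exception in inner finally caught by outer except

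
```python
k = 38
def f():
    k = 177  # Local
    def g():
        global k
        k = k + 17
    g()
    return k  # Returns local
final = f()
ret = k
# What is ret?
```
55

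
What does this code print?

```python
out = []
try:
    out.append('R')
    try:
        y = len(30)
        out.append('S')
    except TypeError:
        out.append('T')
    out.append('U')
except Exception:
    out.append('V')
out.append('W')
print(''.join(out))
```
RTUW

Inner exception caught by inner handler, outer continues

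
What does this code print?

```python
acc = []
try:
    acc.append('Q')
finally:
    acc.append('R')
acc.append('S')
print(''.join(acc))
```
QRS

try/finally without except, no exception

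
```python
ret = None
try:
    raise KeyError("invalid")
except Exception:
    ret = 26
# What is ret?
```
26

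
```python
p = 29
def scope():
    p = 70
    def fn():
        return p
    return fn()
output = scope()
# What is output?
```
70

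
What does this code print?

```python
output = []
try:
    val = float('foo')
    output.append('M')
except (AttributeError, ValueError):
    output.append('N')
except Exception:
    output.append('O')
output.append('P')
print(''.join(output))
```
NP

ValueError matches tuple containing it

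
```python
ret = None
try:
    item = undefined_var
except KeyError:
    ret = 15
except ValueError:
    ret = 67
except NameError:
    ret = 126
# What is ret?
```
126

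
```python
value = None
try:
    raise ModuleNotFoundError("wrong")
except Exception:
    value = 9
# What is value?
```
9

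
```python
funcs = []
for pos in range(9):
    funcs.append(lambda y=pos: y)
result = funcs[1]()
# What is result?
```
1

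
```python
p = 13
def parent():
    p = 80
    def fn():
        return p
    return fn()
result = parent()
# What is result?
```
80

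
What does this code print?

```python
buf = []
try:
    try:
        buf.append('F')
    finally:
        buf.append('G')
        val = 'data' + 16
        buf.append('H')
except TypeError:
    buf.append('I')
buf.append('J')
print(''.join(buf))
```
FGIJ

Exception in inner finally caught by outer except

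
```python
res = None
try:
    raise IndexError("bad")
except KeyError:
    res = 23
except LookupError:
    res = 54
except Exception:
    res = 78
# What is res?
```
54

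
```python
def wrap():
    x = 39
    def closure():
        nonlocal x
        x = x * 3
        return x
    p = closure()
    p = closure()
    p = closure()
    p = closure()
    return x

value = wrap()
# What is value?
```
3159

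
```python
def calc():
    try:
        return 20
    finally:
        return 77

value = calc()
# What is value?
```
77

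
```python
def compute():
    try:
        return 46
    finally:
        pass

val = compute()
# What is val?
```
46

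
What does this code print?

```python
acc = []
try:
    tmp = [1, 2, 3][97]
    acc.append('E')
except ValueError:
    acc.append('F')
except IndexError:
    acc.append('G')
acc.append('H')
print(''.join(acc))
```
GH

IndexError is caught by its specific handler, not ValueError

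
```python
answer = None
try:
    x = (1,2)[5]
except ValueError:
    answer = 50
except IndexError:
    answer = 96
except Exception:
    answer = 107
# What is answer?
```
96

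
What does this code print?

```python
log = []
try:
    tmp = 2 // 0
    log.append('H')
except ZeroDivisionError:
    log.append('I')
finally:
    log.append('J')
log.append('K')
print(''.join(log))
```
IJK

finally always runs, even after exception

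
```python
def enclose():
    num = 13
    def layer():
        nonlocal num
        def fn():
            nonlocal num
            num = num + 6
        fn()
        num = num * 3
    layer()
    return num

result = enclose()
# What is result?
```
57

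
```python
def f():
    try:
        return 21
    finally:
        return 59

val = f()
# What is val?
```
59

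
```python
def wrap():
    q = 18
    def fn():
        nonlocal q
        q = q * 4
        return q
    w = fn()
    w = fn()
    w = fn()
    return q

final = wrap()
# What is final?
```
1152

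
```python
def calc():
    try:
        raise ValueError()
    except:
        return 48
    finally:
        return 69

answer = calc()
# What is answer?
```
69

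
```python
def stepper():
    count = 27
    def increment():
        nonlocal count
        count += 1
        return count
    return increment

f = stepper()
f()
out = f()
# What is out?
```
29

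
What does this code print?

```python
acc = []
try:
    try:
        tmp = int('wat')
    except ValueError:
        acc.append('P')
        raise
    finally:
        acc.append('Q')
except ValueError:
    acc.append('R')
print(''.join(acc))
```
PQR

finally runs before re-raised exception propagates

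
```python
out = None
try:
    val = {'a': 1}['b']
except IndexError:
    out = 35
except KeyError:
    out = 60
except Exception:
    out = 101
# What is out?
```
60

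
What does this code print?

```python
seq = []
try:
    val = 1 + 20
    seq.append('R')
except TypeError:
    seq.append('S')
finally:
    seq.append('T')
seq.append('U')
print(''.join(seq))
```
RTU

finally runs after normal execution too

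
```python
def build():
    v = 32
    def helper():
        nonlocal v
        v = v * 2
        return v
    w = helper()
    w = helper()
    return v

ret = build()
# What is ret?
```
128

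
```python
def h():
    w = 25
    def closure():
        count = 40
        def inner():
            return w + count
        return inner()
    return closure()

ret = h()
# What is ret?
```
65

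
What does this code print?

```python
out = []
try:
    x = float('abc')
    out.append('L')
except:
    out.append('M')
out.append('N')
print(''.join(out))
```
MN

Exception raised in try, caught by bare except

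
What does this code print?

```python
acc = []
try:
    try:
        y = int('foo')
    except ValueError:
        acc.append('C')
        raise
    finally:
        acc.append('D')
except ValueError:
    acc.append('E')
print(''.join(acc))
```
CDE

finally runs before re-raised exception propagates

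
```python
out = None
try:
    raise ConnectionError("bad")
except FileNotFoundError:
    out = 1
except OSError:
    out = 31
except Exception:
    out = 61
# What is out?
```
31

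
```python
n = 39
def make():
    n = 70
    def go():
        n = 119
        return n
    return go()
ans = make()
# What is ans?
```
119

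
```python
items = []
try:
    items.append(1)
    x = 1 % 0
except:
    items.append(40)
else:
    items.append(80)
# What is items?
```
[1, 40]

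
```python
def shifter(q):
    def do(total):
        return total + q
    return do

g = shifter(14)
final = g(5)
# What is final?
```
19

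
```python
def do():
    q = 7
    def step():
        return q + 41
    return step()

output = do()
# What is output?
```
48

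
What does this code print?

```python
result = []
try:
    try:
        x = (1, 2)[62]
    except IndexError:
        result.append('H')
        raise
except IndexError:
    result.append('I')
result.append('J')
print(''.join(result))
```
HIJ

raise without argument re-raises current exception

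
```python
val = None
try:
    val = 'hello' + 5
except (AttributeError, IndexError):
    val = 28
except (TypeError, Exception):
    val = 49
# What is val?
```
49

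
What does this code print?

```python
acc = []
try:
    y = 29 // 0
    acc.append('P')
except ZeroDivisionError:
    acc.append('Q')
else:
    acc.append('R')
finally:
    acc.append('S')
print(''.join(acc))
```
QS

Exception: except runs, else skipped, finally runs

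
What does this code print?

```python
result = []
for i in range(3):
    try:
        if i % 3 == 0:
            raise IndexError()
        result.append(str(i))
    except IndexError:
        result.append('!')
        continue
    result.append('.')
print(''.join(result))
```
!1.2.

continue in except skips rest of loop body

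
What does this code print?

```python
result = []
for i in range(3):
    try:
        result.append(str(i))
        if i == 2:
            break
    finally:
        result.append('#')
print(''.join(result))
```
0#1#2#

finally runs even when breaking out of loop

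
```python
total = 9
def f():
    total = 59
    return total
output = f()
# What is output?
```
59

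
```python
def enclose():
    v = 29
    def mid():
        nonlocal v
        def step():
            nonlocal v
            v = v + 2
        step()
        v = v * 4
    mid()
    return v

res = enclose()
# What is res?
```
124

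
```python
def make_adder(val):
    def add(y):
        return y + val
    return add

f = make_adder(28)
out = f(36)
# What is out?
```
64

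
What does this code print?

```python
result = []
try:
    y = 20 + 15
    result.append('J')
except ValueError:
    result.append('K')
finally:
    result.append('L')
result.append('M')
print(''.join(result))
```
JLM

finally runs after normal execution too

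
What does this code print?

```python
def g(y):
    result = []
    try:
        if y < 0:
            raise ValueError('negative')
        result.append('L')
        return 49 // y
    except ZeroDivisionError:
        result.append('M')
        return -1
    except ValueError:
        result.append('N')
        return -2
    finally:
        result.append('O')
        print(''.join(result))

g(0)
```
LMO

y=0 causes ZeroDivisionError, caught, finally prints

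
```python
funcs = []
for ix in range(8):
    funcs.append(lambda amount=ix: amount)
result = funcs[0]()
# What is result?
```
0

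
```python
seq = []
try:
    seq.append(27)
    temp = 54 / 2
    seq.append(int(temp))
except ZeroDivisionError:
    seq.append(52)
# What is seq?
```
[27, 27]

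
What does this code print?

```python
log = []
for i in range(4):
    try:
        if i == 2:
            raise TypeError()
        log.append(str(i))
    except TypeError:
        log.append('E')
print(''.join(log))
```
01E3

Exception on i=2 caught, loop continues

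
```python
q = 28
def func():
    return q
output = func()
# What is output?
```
28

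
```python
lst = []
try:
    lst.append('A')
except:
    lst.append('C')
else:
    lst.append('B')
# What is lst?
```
['A', 'B']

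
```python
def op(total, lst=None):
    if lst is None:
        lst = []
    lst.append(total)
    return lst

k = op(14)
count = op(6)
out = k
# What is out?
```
[14]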